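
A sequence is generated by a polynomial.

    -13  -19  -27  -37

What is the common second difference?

Δ: -6, -8, -10
Δ²: -2, -2

-2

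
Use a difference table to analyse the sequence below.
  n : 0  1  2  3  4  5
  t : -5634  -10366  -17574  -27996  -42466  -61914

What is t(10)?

D1: -4732, -7208, -10422, -14470, -19448
D2: -2476, -3214, -4048, -4978
D3: -738, -834, -930
D4: -96, -96
Fourth differences constant at -96.
-930 − 96 = -1026;  -4978 − 1026 = -6004;  -19448 − 6004 = -25452;  -61914 − 25452 = -87366
-1026 − 96 = -1122;  -6004 − 1122 = -7126;  -25452 − 7126 = -32578;  -87366 − 32578 = -119944
-1122 − 96 = -1218;  -7126 − 1218 = -8344;  -32578 − 8344 = -40922;  -119944 − 40922 = -160866
-1218 − 96 = -1314;  -8344 − 1314 = -9658;  -40922 − 9658 = -50580;  -160866 − 50580 = -211446
-1314 − 96 = -1410;  -9658 − 1410 = -11068;  -50580 − 11068 = -61648;  -211446 − 61648 = -273094

-273094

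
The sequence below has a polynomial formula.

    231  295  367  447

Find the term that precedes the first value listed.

D1: 64  72  80
D2: 8  8
The second differences are constant at 8.
Work back: 64 − 8 = 56;  231 − 56 = 175

175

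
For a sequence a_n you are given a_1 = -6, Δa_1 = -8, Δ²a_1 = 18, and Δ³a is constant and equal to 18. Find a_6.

314

Build the table forward from the leading diagonal:
Third differences: 18  18  18  18  18  18
Second differences: 18  36  54  72  90  108
First differences: -8  10  46  100  172  262
a: -6  -14  -4  42  142  314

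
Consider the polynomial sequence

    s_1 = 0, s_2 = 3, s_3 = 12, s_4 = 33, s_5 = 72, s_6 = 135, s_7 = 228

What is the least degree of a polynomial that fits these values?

3, 9, 21, 39, 63, 93
6, 12, 18, 24, 30
6, 6, 6, 6
The third differences are constant, so the polynomial has degree 3.

3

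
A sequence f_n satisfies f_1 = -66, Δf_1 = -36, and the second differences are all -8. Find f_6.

Build the table forward from the leading diagonal:
D2: -8  -8  -8  -8  -8  -8
D1: -36  -44  -52  -60  -68  -76
f: -66  -102  -146  -198  -258  -326

-326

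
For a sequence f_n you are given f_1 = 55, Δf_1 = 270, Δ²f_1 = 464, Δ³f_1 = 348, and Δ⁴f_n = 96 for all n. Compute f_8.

27229

Build the table forward from the leading diagonal:
Δ⁴: 96, 96, 96, 96, 96, 96, 96, 96
Δ³: 348, 444, 540, 636, 732, 828, 924, 1020
Δ²: 464, 812, 1256, 1796, 2432, 3164, 3992, 4916
Δ: 270, 734, 1546, 2802, 4598, 7030, 10194, 14186
f: 55, 325, 1059, 2605, 5407, 10005, 17035, 27229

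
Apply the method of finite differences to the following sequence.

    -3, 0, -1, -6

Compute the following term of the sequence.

D1: 3, -1, -5
D2: -4, -4
The second differences are constant (-4).
-5 − 4 = -9;  -6 − 9 = -15

-15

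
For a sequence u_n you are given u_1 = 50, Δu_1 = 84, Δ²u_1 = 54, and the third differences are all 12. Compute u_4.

Build the table forward from the leading diagonal:
D3: 12  12  12  12
D2: 54  66  78  90
D1: 84  138  204  282
u: 50  134  272  476

476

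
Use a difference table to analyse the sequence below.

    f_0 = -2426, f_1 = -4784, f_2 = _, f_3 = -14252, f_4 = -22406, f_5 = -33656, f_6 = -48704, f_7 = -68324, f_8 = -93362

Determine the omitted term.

-8564

Using the last 6 terms:
D1: -8154, -11250, -15048, -19620, -25038
D2: -3096, -3798, -4572, -5418
D3: -702, -774, -846
D4: -72, -72
Constant fourth difference = -72.
Extend backward: -702 + 72 = -630;  -3096 + 630 = -2466;  -8154 + 2466 = -5688;  -14252 + 5688 = -8564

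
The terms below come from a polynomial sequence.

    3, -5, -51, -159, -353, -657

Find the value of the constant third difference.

D1: -8, -46, -108, -194, -304
D2: -38, -62, -86, -110
D3: -24, -24, -24

-24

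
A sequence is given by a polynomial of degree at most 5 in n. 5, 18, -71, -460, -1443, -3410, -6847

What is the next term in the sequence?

D1: 13, -89, -389, -983, -1967, -3437
D2: -102, -300, -594, -984, -1470
D3: -198, -294, -390, -486
D4: -96, -96, -96
Fourth differences constant at -96.
-486 − 96 = -582;  -1470 − 582 = -2052;  -3437 − 2052 = -5489;  -6847 − 5489 = -12336

-12336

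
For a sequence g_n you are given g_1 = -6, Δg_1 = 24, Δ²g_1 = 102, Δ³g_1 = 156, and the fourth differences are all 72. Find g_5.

1398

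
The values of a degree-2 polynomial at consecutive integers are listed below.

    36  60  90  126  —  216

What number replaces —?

168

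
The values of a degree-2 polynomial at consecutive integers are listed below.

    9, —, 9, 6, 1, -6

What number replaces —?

Using the last 4 terms:
First differences: -3  -5  -7
Second differences: -2  -2
Constant second difference = -2.
Extend backward: -3 + 2 = -1;  9 + 1 = 10

10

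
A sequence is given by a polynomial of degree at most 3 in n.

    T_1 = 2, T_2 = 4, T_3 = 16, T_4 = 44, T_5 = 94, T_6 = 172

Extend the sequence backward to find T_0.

4

2, 12, 28, 50, 78
10, 16, 22, 28
6, 6, 6
The third differences are constant at 6.
Work back: 10 − 6 = 4;  2 − 4 = -2;  2 + 2 = 4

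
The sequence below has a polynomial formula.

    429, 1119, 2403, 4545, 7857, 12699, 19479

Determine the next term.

28653

D1: 690, 1284, 2142, 3312, 4842, 6780
D2: 594, 858, 1170, 1530, 1938
D3: 264, 312, 360, 408
D4: 48, 48, 48
The fourth differences are constant (48).
408 + 48 = 456;  1938 + 456 = 2394;  6780 + 2394 = 9174;  19479 + 9174 = 28653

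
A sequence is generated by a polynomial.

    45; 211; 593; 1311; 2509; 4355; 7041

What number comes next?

10783

Δ: 166  382  718  1198  1846  2686
Δ²: 216  336  480  648  840
Δ³: 120  144  168  192
Δ⁴: 24  24  24
Fourth differences constant at 24.
192 + 24 = 216;  840 + 216 = 1056;  2686 + 1056 = 3742;  7041 + 3742 = 10783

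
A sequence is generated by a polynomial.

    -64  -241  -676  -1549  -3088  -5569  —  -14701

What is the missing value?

-9316

Using the first 6 terms:
D1: -177, -435, -873, -1539, -2481
D2: -258, -438, -666, -942
D3: -180, -228, -276
D4: -48, -48
Constant fourth difference = -48.
Extend forward: -276 − 48 = -324;  -942 − 324 = -1266;  -2481 − 1266 = -3747;  -5569 − 3747 = -9316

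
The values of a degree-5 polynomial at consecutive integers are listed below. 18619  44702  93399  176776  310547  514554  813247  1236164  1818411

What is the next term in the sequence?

2601142

Δ: 26083 , 48697 , 83377 , 133771 , 204007 , 298693 , 422917 , 582247
Δ²: 22614 , 34680 , 50394 , 70236 , 94686 , 124224 , 159330
Δ³: 12066 , 15714 , 19842 , 24450 , 29538 , 35106
Δ⁴: 3648 , 4128 , 4608 , 5088 , 5568
Δ⁵: 480 , 480 , 480 , 480
The fifth differences are constant (480).
5568 + 480 = 6048;  35106 + 6048 = 41154;  159330 + 41154 = 200484;  582247 + 200484 = 782731;  1818411 + 782731 = 2601142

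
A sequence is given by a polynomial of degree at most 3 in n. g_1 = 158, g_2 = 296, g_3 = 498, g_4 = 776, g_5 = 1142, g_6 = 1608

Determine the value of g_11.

First differences: 138, 202, 278, 366, 466
Second differences: 64, 76, 88, 100
Third differences: 12, 12, 12
The third differences are constant (12).
100 + 12 = 112;  466 + 112 = 578;  1608 + 578 = 2186
112 + 12 = 124;  578 + 124 = 702;  2186 + 702 = 2888
124 + 12 = 136;  702 + 136 = 838;  2888 + 838 = 3726
136 + 12 = 148;  838 + 148 = 986;  3726 + 986 = 4712
148 + 12 = 160;  986 + 160 = 1146;  4712 + 1146 = 5858

5858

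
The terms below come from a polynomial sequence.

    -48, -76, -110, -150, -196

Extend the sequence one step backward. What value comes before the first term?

-26

D1: -28, -34, -40, -46
D2: -6, -6, -6
The second differences are constant at -6.
Work back: -28 + 6 = -22;  -48 + 22 = -26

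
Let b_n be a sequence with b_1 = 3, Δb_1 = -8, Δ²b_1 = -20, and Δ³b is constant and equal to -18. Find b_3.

Build the table forward from the leading diagonal:
Δ³: -18  -18  -18
Δ²: -20  -38  -56
Δ: -8  -28  -66
b: 3  -5  -33

-33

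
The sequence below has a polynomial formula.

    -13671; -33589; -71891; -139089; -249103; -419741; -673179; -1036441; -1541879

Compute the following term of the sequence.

-2227653

Δ: -19918, -38302, -67198, -110014, -170638, -253438, -363262, -505438
Δ²: -18384, -28896, -42816, -60624, -82800, -109824, -142176
Δ³: -10512, -13920, -17808, -22176, -27024, -32352
Δ⁴: -3408, -3888, -4368, -4848, -5328
Δ⁵: -480, -480, -480, -480
Constant fifth difference = -480, so extend:
-5328 − 480 = -5808;  -32352 − 5808 = -38160;  -142176 − 38160 = -180336;  -505438 − 180336 = -685774;  -1541879 − 685774 = -2227653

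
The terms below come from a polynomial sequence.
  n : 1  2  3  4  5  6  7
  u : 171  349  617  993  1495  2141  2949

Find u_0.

Δ: 178, 268, 376, 502, 646, 808
Δ²: 90, 108, 126, 144, 162
Δ³: 18, 18, 18, 18
The third differences are constant at 18.
Work back: 90 − 18 = 72;  178 − 72 = 106;  171 − 106 = 65

65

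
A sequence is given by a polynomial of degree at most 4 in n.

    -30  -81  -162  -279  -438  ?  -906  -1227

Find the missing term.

-645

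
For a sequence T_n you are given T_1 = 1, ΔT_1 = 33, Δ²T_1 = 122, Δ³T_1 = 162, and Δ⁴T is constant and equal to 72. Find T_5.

1585

Build the table forward from the leading diagonal:
Δ⁴: 72  72  72  72  72
Δ³: 162  234  306  378  450
Δ²: 122  284  518  824  1202
Δ: 33  155  439  957  1781
T: 1  34  189  628  1585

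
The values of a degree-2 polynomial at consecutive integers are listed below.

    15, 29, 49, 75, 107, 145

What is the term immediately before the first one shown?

7

First differences: 14  20  26  32  38
Second differences: 6  6  6  6
The second differences are constant at 6.
Work back: 14 − 6 = 8;  15 − 8 = 7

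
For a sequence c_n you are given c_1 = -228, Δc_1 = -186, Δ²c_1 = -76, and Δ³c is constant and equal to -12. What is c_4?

-1026

Build the table forward from the leading diagonal:
Δ³: -12, -12, -12, -12
Δ²: -76, -88, -100, -112
Δ: -186, -262, -350, -450
c: -228, -414, -676, -1026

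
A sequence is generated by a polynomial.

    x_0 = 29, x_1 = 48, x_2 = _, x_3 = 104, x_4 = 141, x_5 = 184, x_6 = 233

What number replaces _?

73

Using the last 4 terms:
D1: 37  43  49
D2: 6  6
Constant second difference = 6.
Extend backward: 37 − 6 = 31;  104 − 31 = 73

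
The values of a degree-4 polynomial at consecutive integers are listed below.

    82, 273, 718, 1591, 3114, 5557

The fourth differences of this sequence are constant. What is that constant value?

48

D1: 191, 445, 873, 1523, 2443
D2: 254, 428, 650, 920
D3: 174, 222, 270
D4: 48, 48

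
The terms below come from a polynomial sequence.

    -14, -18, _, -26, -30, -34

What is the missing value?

-22

Using the last 3 terms:
-4, -4
Constant first difference = -4.
Extend backward: -26 + 4 = -22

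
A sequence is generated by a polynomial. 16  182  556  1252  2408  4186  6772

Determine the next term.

10376

First differences: 166  374  696  1156  1778  2586
Second differences: 208  322  460  622  808
Third differences: 114  138  162  186
Fourth differences: 24  24  24
Fourth differences constant at 24.
186 + 24 = 210;  808 + 210 = 1018;  2586 + 1018 = 3604;  6772 + 3604 = 10376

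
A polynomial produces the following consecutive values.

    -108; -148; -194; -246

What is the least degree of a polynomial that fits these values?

Δ: -40, -46, -52
Δ²: -6, -6
The second differences are constant, so the polynomial has degree 2.

2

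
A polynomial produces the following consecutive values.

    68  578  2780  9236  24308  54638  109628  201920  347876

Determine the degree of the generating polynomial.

Δ: 510, 2202, 6456, 15072, 30330, 54990, 92292, 145956
Δ²: 1692, 4254, 8616, 15258, 24660, 37302, 53664
Δ³: 2562, 4362, 6642, 9402, 12642, 16362
Δ⁴: 1800, 2280, 2760, 3240, 3720
Δ⁵: 480, 480, 480, 480
The fifth differences are constant, so the polynomial has degree 5.

5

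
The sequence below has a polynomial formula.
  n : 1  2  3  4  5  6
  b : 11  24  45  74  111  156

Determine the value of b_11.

Δ: 13  21  29  37  45
Δ²: 8  8  8  8
Constant second difference = 8, so extend:
45 + 8 = 53;  156 + 53 = 209
53 + 8 = 61;  209 + 61 = 270
61 + 8 = 69;  270 + 69 = 339
69 + 8 = 77;  339 + 77 = 416
77 + 8 = 85;  416 + 85 = 501

501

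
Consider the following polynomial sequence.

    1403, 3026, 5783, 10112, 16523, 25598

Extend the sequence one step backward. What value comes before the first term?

D1: 1623  2757  4329  6411  9075
D2: 1134  1572  2082  2664
D3: 438  510  582
D4: 72  72
The fourth differences are constant at 72.
Work back: 438 − 72 = 366;  1134 − 366 = 768;  1623 − 768 = 855;  1403 − 855 = 548

548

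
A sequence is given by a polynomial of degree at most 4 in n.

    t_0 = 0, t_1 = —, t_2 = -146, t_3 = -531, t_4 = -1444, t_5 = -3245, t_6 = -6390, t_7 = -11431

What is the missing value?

Using the last 6 terms:
First differences: -385  -913  -1801  -3145  -5041
Second differences: -528  -888  -1344  -1896
Third differences: -360  -456  -552
Fourth differences: -96  -96
Constant fourth difference = -96.
Extend backward: -360 + 96 = -264;  -528 + 264 = -264;  -385 + 264 = -121;  -146 + 121 = -25

-25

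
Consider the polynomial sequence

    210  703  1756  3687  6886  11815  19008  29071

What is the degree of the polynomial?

D1: 493, 1053, 1931, 3199, 4929, 7193, 10063
D2: 560, 878, 1268, 1730, 2264, 2870
D3: 318, 390, 462, 534, 606
D4: 72, 72, 72, 72
The fourth differences are constant, so the polynomial has degree 4.

4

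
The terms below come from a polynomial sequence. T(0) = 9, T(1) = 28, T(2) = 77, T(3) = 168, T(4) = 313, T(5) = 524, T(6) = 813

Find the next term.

1192

D1: 19  49  91  145  211  289
D2: 30  42  54  66  78
D3: 12  12  12  12
Third differences constant at 12.
78 + 12 = 90;  289 + 90 = 379;  813 + 379 = 1192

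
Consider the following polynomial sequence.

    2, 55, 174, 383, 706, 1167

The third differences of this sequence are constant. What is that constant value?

Δ: 53, 119, 209, 323, 461
Δ²: 66, 90, 114, 138
Δ³: 24, 24, 24

24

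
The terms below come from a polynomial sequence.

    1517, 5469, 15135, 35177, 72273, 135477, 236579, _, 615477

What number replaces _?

Using the first 7 terms:
Δ: 3952, 9666, 20042, 37096, 63204, 101102
Δ²: 5714, 10376, 17054, 26108, 37898
Δ³: 4662, 6678, 9054, 11790
Δ⁴: 2016, 2376, 2736
Δ⁵: 360, 360
Constant fifth difference = 360.
Extend forward: 2736 + 360 = 3096;  11790 + 3096 = 14886;  37898 + 14886 = 52784;  101102 + 52784 = 153886;  236579 + 153886 = 390465

390465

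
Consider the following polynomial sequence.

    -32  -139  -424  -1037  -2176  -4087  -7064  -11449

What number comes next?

-17632

First differences: -107 , -285 , -613 , -1139 , -1911 , -2977 , -4385
Second differences: -178 , -328 , -526 , -772 , -1066 , -1408
Third differences: -150 , -198 , -246 , -294 , -342
Fourth differences: -48 , -48 , -48 , -48
Constant fourth difference = -48, so extend:
-342 − 48 = -390;  -1408 − 390 = -1798;  -4385 − 1798 = -6183;  -11449 − 6183 = -17632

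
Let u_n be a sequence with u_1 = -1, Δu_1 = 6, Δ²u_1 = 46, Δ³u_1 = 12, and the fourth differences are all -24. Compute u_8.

587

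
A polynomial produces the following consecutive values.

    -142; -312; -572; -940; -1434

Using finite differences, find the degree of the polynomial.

3

-170, -260, -368, -494
-90, -108, -126
-18, -18
The third differences are constant, so the polynomial has degree 3.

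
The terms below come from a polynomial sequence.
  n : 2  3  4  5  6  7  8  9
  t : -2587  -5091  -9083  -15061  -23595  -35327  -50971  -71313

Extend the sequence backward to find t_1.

-2504  -3992  -5978  -8534  -11732  -15644  -20342
-1488  -1986  -2556  -3198  -3912  -4698
-498  -570  -642  -714  -786
-72  -72  -72  -72
The fourth differences are constant at -72.
Work back: -498 + 72 = -426;  -1488 + 426 = -1062;  -2504 + 1062 = -1442;  -2587 + 1442 = -1145

-1145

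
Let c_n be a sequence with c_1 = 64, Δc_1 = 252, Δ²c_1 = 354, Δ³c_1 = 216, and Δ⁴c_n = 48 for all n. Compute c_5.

4108

Build the table forward from the leading diagonal:
D4: 48, 48, 48, 48, 48
D3: 216, 264, 312, 360, 408
D2: 354, 570, 834, 1146, 1506
D1: 252, 606, 1176, 2010, 3156
c: 64, 316, 922, 2098, 4108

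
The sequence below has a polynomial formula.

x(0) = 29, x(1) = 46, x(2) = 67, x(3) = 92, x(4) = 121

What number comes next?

Δ: 17  21  25  29
Δ²: 4  4  4
The second differences are constant (4).
29 + 4 = 33;  121 + 33 = 154

154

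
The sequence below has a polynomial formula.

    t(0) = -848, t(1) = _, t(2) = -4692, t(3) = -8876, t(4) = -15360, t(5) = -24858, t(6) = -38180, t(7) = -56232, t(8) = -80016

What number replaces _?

Using the last 7 terms:
D1: -4184, -6484, -9498, -13322, -18052, -23784
D2: -2300, -3014, -3824, -4730, -5732
D3: -714, -810, -906, -1002
D4: -96, -96, -96
Constant fourth difference = -96.
Extend backward: -714 + 96 = -618;  -2300 + 618 = -1682;  -4184 + 1682 = -2502;  -4692 + 2502 = -2190

-2190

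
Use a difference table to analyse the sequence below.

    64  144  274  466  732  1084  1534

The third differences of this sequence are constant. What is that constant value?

12

Δ: 80, 130, 192, 266, 352, 450
Δ²: 50, 62, 74, 86, 98
Δ³: 12, 12, 12, 12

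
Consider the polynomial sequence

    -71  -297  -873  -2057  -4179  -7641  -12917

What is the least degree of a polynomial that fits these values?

4

D1: -226, -576, -1184, -2122, -3462, -5276
D2: -350, -608, -938, -1340, -1814
D3: -258, -330, -402, -474
D4: -72, -72, -72
The fourth differences are constant, so the polynomial has degree 4.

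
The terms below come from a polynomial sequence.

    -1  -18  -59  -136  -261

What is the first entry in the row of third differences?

First differences: -17, -41, -77, -125
Second differences: -24, -36, -48
Third differences: -12, -12

-12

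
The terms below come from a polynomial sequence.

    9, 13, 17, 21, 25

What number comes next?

D1: 4 , 4 , 4 , 4
Constant first difference = 4, so extend:
25 + 4 = 29

29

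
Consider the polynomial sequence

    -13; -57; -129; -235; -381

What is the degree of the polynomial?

Δ: -44, -72, -106, -146
Δ²: -28, -34, -40
Δ³: -6, -6
The third differences are constant, so the polynomial has degree 3.

3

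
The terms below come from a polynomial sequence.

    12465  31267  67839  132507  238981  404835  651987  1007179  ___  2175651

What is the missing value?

1502457

Using the first 8 terms:
Δ: 18802  36572  64668  106474  165854  247152  355192
Δ²: 17770  28096  41806  59380  81298  108040
Δ³: 10326  13710  17574  21918  26742
Δ⁴: 3384  3864  4344  4824
Δ⁵: 480  480  480
Constant fifth difference = 480.
Extend forward: 4824 + 480 = 5304;  26742 + 5304 = 32046;  108040 + 32046 = 140086;  355192 + 140086 = 495278;  1007179 + 495278 = 1502457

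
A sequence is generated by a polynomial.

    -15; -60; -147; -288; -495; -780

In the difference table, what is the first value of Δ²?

-42

First differences: -45, -87, -141, -207, -285
Second differences: -42, -54, -66, -78
Third differences: -12, -12, -12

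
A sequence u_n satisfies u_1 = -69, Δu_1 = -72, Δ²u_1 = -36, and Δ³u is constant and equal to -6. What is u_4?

Build the table forward from the leading diagonal:
D3: -6  -6  -6  -6
D2: -36  -42  -48  -54
D1: -72  -108  -150  -198
u: -69  -141  -249  -399

-399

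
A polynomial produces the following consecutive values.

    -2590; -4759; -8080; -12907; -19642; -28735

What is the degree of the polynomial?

First differences: -2169, -3321, -4827, -6735, -9093
Second differences: -1152, -1506, -1908, -2358
Third differences: -354, -402, -450
Fourth differences: -48, -48
The fourth differences are constant, so the polynomial has degree 4.

4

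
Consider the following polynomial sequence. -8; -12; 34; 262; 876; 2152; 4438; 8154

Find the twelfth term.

First differences: -4, 46, 228, 614, 1276, 2286, 3716
Second differences: 50, 182, 386, 662, 1010, 1430
Third differences: 132, 204, 276, 348, 420
Fourth differences: 72, 72, 72, 72
The fourth differences are constant (72).
420 + 72 = 492;  1430 + 492 = 1922;  3716 + 1922 = 5638;  8154 + 5638 = 13792
492 + 72 = 564;  1922 + 564 = 2486;  5638 + 2486 = 8124;  13792 + 8124 = 21916
564 + 72 = 636;  2486 + 636 = 3122;  8124 + 3122 = 11246;  21916 + 11246 = 33162
636 + 72 = 708;  3122 + 708 = 3830;  11246 + 3830 = 15076;  33162 + 15076 = 48238

48238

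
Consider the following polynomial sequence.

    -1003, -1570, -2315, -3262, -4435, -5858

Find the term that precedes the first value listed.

-567  -745  -947  -1173  -1423
-178  -202  -226  -250
-24  -24  -24
The third differences are constant at -24.
Work back: -178 + 24 = -154;  -567 + 154 = -413;  -1003 + 413 = -590

-590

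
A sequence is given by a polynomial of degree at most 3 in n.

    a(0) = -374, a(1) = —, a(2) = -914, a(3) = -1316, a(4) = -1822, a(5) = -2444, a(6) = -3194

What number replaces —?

Using the last 5 terms:
First differences: -402  -506  -622  -750
Second differences: -104  -116  -128
Third differences: -12  -12
Constant third difference = -12.
Extend backward: -104 + 12 = -92;  -402 + 92 = -310;  -914 + 310 = -604

-604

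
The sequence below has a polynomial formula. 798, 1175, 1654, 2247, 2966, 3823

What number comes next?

4830

D1: 377  479  593  719  857
D2: 102  114  126  138
D3: 12  12  12
The third differences are constant (12).
138 + 12 = 150;  857 + 150 = 1007;  3823 + 1007 = 4830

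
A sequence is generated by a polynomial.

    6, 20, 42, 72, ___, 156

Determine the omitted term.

110

Using the first 4 terms:
First differences: 14  22  30
Second differences: 8  8
Constant second difference = 8.
Extend forward: 30 + 8 = 38;  72 + 38 = 110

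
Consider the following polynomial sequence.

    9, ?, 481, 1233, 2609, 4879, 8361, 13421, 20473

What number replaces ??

Using the last 7 terms:
752  1376  2270  3482  5060  7052
624  894  1212  1578  1992
270  318  366  414
48  48  48
Constant fourth difference = 48.
Extend backward: 270 − 48 = 222;  624 − 222 = 402;  752 − 402 = 350;  481 − 350 = 131

131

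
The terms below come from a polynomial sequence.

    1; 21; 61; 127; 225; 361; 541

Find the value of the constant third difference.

6

First differences: 20, 40, 66, 98, 136, 180
Second differences: 20, 26, 32, 38, 44
Third differences: 6, 6, 6, 6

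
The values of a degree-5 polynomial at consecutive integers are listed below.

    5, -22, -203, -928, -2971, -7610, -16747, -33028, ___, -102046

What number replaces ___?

Using the first 8 terms:
First differences: -27, -181, -725, -2043, -4639, -9137, -16281
Second differences: -154, -544, -1318, -2596, -4498, -7144
Third differences: -390, -774, -1278, -1902, -2646
Fourth differences: -384, -504, -624, -744
Fifth differences: -120, -120, -120
Constant fifth difference = -120.
Extend forward: -744 − 120 = -864;  -2646 − 864 = -3510;  -7144 − 3510 = -10654;  -16281 − 10654 = -26935;  -33028 − 26935 = -59963

-59963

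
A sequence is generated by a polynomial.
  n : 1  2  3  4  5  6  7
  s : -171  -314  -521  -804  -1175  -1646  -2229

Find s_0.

D1: -143, -207, -283, -371, -471, -583
D2: -64, -76, -88, -100, -112
D3: -12, -12, -12, -12
The third differences are constant at -12.
Work back: -64 + 12 = -52;  -143 + 52 = -91;  -171 + 91 = -80

-80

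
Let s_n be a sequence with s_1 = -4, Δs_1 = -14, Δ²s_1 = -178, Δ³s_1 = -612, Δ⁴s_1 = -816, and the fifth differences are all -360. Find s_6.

Build the table forward from the leading diagonal:
Δ⁵: -360, -360, -360, -360, -360, -360
Δ⁴: -816, -1176, -1536, -1896, -2256, -2616
Δ³: -612, -1428, -2604, -4140, -6036, -8292
Δ²: -178, -790, -2218, -4822, -8962, -14998
Δ: -14, -192, -982, -3200, -8022, -16984
s: -4, -18, -210, -1192, -4392, -12414

-12414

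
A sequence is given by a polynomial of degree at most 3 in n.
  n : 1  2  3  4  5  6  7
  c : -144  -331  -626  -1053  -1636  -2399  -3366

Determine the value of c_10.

First differences: -187, -295, -427, -583, -763, -967
Second differences: -108, -132, -156, -180, -204
Third differences: -24, -24, -24, -24
The third differences are constant (-24).
-204 − 24 = -228;  -967 − 228 = -1195;  -3366 − 1195 = -4561
-228 − 24 = -252;  -1195 − 252 = -1447;  -4561 − 1447 = -6008
-252 − 24 = -276;  -1447 − 276 = -1723;  -6008 − 1723 = -7731

-7731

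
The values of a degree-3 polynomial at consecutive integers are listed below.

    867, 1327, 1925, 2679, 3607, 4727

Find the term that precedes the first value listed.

D1: 460, 598, 754, 928, 1120
D2: 138, 156, 174, 192
D3: 18, 18, 18
The third differences are constant at 18.
Work back: 138 − 18 = 120;  460 − 120 = 340;  867 − 340 = 527

527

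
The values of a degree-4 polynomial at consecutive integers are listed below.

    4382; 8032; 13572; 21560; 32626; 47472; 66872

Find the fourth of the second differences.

3780

D1: 3650, 5540, 7988, 11066, 14846, 19400
D2: 1890, 2448, 3078, 3780, 4554
D3: 558, 630, 702, 774
D4: 72, 72, 72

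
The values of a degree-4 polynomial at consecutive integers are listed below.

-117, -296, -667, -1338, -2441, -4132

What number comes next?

First differences: -179 , -371 , -671 , -1103 , -1691
Second differences: -192 , -300 , -432 , -588
Third differences: -108 , -132 , -156
Fourth differences: -24 , -24
Fourth differences constant at -24.
-156 − 24 = -180;  -588 − 180 = -768;  -1691 − 768 = -2459;  -4132 − 2459 = -6591

-6591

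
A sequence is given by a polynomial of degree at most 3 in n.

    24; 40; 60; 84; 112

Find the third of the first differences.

First differences: 16, 20, 24, 28
Second differences: 4, 4, 4

24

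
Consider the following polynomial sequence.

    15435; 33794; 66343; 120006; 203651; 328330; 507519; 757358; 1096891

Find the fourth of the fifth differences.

240

First differences: 18359, 32549, 53663, 83645, 124679, 179189, 249839, 339533
Second differences: 14190, 21114, 29982, 41034, 54510, 70650, 89694
Third differences: 6924, 8868, 11052, 13476, 16140, 19044
Fourth differences: 1944, 2184, 2424, 2664, 2904
Fifth differences: 240, 240, 240, 240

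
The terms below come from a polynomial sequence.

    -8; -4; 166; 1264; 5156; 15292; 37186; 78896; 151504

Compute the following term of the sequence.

269596

Δ: 4  170  1098  3892  10136  21894  41710  72608
Δ²: 166  928  2794  6244  11758  19816  30898
Δ³: 762  1866  3450  5514  8058  11082
Δ⁴: 1104  1584  2064  2544  3024
Δ⁵: 480  480  480  480
The fifth differences are constant (480).
3024 + 480 = 3504;  11082 + 3504 = 14586;  30898 + 14586 = 45484;  72608 + 45484 = 118092;  151504 + 118092 = 269596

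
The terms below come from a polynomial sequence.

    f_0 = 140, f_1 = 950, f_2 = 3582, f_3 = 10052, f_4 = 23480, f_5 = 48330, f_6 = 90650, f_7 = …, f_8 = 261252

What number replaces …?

Using the first 7 terms:
First differences: 810  2632  6470  13428  24850  42320
Second differences: 1822  3838  6958  11422  17470
Third differences: 2016  3120  4464  6048
Fourth differences: 1104  1344  1584
Fifth differences: 240  240
Constant fifth difference = 240.
Extend forward: 1584 + 240 = 1824;  6048 + 1824 = 7872;  17470 + 7872 = 25342;  42320 + 25342 = 67662;  90650 + 67662 = 158312

158312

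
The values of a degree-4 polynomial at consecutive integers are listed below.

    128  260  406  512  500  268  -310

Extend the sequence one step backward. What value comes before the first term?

D1: 132  146  106  -12  -232  -578
D2: 14  -40  -118  -220  -346
D3: -54  -78  -102  -126
D4: -24  -24  -24
The fourth differences are constant at -24.
Work back: -54 + 24 = -30;  14 + 30 = 44;  132 − 44 = 88;  128 − 88 = 40

40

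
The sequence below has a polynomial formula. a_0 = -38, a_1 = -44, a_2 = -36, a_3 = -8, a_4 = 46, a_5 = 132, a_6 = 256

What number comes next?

424

First differences: -6  8  28  54  86  124
Second differences: 14  20  26  32  38
Third differences: 6  6  6  6
Constant third difference = 6, so extend:
38 + 6 = 44;  124 + 44 = 168;  256 + 168 = 424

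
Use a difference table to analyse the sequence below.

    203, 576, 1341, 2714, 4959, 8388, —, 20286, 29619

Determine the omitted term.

13361

Using the first 6 terms:
Δ: 373  765  1373  2245  3429
Δ²: 392  608  872  1184
Δ³: 216  264  312
Δ⁴: 48  48
Constant fourth difference = 48.
Extend forward: 312 + 48 = 360;  1184 + 360 = 1544;  3429 + 1544 = 4973;  8388 + 4973 = 13361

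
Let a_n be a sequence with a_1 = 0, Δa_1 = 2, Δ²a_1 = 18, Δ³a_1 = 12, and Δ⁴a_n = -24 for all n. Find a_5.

Build the table forward from the leading diagonal:
Δ⁴: -24  -24  -24  -24  -24
Δ³: 12  -12  -36  -60  -84
Δ²: 18  30  18  -18  -78
Δ: 2  20  50  68  50
a: 0  2  22  72  140

140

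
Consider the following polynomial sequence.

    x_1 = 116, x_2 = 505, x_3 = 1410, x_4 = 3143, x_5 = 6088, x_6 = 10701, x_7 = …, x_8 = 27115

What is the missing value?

Using the first 6 terms:
First differences: 389, 905, 1733, 2945, 4613
Second differences: 516, 828, 1212, 1668
Third differences: 312, 384, 456
Fourth differences: 72, 72
Constant fourth difference = 72.
Extend forward: 456 + 72 = 528;  1668 + 528 = 2196;  4613 + 2196 = 6809;  10701 + 6809 = 17510

17510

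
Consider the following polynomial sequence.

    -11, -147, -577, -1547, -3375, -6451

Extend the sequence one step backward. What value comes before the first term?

5

Δ: -136  -430  -970  -1828  -3076
Δ²: -294  -540  -858  -1248
Δ³: -246  -318  -390
Δ⁴: -72  -72
The fourth differences are constant at -72.
Work back: -246 + 72 = -174;  -294 + 174 = -120;  -136 + 120 = -16;  -11 + 16 = 5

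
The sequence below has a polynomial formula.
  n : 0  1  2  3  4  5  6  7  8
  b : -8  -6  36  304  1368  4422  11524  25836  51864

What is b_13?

639774

First differences: 2  42  268  1064  3054  7102  14312  26028
Second differences: 40  226  796  1990  4048  7210  11716
Third differences: 186  570  1194  2058  3162  4506
Fourth differences: 384  624  864  1104  1344
Fifth differences: 240  240  240  240
Fifth differences constant at 240.
1344 + 240 = 1584;  4506 + 1584 = 6090;  11716 + 6090 = 17806;  26028 + 17806 = 43834;  51864 + 43834 = 95698
1584 + 240 = 1824;  6090 + 1824 = 7914;  17806 + 7914 = 25720;  43834 + 25720 = 69554;  95698 + 69554 = 165252
1824 + 240 = 2064;  7914 + 2064 = 9978;  25720 + 9978 = 35698;  69554 + 35698 = 105252;  165252 + 105252 = 270504
2064 + 240 = 2304;  9978 + 2304 = 12282;  35698 + 12282 = 47980;  105252 + 47980 = 153232;  270504 + 153232 = 423736
2304 + 240 = 2544;  12282 + 2544 = 14826;  47980 + 14826 = 62806;  153232 + 62806 = 216038;  423736 + 216038 = 639774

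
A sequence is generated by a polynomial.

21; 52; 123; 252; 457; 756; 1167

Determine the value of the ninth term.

2397

First differences: 31, 71, 129, 205, 299, 411
Second differences: 40, 58, 76, 94, 112
Third differences: 18, 18, 18, 18
Third differences constant at 18.
112 + 18 = 130;  411 + 130 = 541;  1167 + 541 = 1708
130 + 18 = 148;  541 + 148 = 689;  1708 + 689 = 2397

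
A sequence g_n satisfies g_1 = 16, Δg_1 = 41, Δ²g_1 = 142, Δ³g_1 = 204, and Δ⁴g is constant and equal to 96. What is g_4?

769

Build the table forward from the leading diagonal:
Fourth differences: 96, 96, 96, 96
Third differences: 204, 300, 396, 492
Second differences: 142, 346, 646, 1042
First differences: 41, 183, 529, 1175
g: 16, 57, 240, 769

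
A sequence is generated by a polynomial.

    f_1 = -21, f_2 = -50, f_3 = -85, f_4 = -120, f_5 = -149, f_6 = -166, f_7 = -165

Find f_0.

Δ: -29, -35, -35, -29, -17, 1
Δ²: -6, 0, 6, 12, 18
Δ³: 6, 6, 6, 6
The third differences are constant at 6.
Work back: -6 − 6 = -12;  -29 + 12 = -17;  -21 + 17 = -4

-4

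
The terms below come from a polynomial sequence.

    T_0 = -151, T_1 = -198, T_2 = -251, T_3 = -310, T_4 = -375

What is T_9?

-47, -53, -59, -65
-6, -6, -6
Second differences constant at -6.
-65 − 6 = -71;  -375 − 71 = -446
-71 − 6 = -77;  -446 − 77 = -523
-77 − 6 = -83;  -523 − 83 = -606
-83 − 6 = -89;  -606 − 89 = -695
-89 − 6 = -95;  -695 − 95 = -790

-790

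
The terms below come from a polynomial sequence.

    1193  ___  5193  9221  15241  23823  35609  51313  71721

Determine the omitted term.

2659

Using the last 7 terms:
Δ: 4028, 6020, 8582, 11786, 15704, 20408
Δ²: 1992, 2562, 3204, 3918, 4704
Δ³: 570, 642, 714, 786
Δ⁴: 72, 72, 72
Constant fourth difference = 72.
Extend backward: 570 − 72 = 498;  1992 − 498 = 1494;  4028 − 1494 = 2534;  5193 − 2534 = 2659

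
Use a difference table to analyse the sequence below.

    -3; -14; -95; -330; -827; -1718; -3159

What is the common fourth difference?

Δ: -11, -81, -235, -497, -891, -1441
Δ²: -70, -154, -262, -394, -550
Δ³: -84, -108, -132, -156
Δ⁴: -24, -24, -24

-24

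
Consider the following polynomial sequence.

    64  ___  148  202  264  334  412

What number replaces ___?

102

Using the last 5 terms:
First differences: 54  62  70  78
Second differences: 8  8  8
Constant second difference = 8.
Extend backward: 54 − 8 = 46;  148 − 46 = 102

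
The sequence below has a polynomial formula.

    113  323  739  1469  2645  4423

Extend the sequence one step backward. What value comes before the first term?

25

D1: 210, 416, 730, 1176, 1778
D2: 206, 314, 446, 602
D3: 108, 132, 156
D4: 24, 24
The fourth differences are constant at 24.
Work back: 108 − 24 = 84;  206 − 84 = 122;  210 − 122 = 88;  113 − 88 = 25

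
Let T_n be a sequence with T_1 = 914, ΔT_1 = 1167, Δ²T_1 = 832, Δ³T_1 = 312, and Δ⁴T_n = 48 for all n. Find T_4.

7223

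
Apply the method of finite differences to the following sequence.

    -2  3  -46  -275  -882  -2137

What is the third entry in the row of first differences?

Δ: 5, -49, -229, -607, -1255
Δ²: -54, -180, -378, -648
Δ³: -126, -198, -270
Δ⁴: -72, -72

-229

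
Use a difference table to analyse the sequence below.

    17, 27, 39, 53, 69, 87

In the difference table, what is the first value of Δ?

Δ: 10, 12, 14, 16, 18
Δ²: 2, 2, 2, 2

10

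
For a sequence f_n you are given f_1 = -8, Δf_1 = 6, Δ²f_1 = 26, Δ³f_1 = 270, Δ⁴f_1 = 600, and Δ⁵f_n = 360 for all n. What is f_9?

78048

Build the table forward from the leading diagonal:
Fifth differences: 360, 360, 360, 360, 360, 360, 360, 360, 360
Fourth differences: 600, 960, 1320, 1680, 2040, 2400, 2760, 3120, 3480
Third differences: 270, 870, 1830, 3150, 4830, 6870, 9270, 12030, 15150
Second differences: 26, 296, 1166, 2996, 6146, 10976, 17846, 27116, 39146
First differences: 6, 32, 328, 1494, 4490, 10636, 21612, 39458, 66574
f: -8, -2, 30, 358, 1852, 6342, 16978, 38590, 78048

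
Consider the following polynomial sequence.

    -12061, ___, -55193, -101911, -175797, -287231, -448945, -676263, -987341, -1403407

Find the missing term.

-27375

Using the last 8 terms:
First differences: -46718, -73886, -111434, -161714, -227318, -311078, -416066
Second differences: -27168, -37548, -50280, -65604, -83760, -104988
Third differences: -10380, -12732, -15324, -18156, -21228
Fourth differences: -2352, -2592, -2832, -3072
Fifth differences: -240, -240, -240
Constant fifth difference = -240.
Extend backward: -2352 + 240 = -2112;  -10380 + 2112 = -8268;  -27168 + 8268 = -18900;  -46718 + 18900 = -27818;  -55193 + 27818 = -27375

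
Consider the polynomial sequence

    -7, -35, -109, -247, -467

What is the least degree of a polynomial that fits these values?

3

-28, -74, -138, -220
-46, -64, -82
-18, -18
The third differences are constant, so the polynomial has degree 3.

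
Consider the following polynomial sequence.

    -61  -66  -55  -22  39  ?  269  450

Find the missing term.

134

Using the first 5 terms:
Δ: -5  11  33  61
Δ²: 16  22  28
Δ³: 6  6
Constant third difference = 6.
Extend forward: 28 + 6 = 34;  61 + 34 = 95;  39 + 95 = 134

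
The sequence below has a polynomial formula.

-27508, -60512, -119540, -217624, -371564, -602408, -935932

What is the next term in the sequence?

-1403120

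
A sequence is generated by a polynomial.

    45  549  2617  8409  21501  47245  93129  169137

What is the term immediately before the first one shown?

D1: 504  2068  5792  13092  25744  45884  76008
D2: 1564  3724  7300  12652  20140  30124
D3: 2160  3576  5352  7488  9984
D4: 1416  1776  2136  2496
D5: 360  360  360
The fifth differences are constant at 360.
Work back: 1416 − 360 = 1056;  2160 − 1056 = 1104;  1564 − 1104 = 460;  504 − 460 = 44;  45 − 44 = 1

1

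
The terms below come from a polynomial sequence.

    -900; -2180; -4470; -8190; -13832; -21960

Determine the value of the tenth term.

-93132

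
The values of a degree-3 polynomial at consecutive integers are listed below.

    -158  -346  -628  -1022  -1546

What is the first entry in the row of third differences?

-18

Δ: -188, -282, -394, -524
Δ²: -94, -112, -130
Δ³: -18, -18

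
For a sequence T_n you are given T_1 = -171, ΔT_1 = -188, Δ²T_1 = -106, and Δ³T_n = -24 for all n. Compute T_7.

Build the table forward from the leading diagonal:
Third differences: -24  -24  -24  -24  -24  -24  -24
Second differences: -106  -130  -154  -178  -202  -226  -250
First differences: -188  -294  -424  -578  -756  -958  -1184
T: -171  -359  -653  -1077  -1655  -2411  -3369

-3369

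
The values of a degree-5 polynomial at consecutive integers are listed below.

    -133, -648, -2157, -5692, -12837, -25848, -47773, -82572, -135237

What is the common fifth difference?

D1: -515, -1509, -3535, -7145, -13011, -21925, -34799, -52665
D2: -994, -2026, -3610, -5866, -8914, -12874, -17866
D3: -1032, -1584, -2256, -3048, -3960, -4992
D4: -552, -672, -792, -912, -1032
D5: -120, -120, -120, -120

-120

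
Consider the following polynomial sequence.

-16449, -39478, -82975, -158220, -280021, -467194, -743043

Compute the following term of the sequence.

-1135840

First differences: -23029  -43497  -75245  -121801  -187173  -275849
Second differences: -20468  -31748  -46556  -65372  -88676
Third differences: -11280  -14808  -18816  -23304
Fourth differences: -3528  -4008  -4488
Fifth differences: -480  -480
Constant fifth difference = -480, so extend:
-4488 − 480 = -4968;  -23304 − 4968 = -28272;  -88676 − 28272 = -116948;  -275849 − 116948 = -392797;  -743043 − 392797 = -1135840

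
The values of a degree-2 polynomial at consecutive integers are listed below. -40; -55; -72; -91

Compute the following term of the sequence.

D1: -15  -17  -19
D2: -2  -2
The second differences are constant (-2).
-19 − 2 = -21;  -91 − 21 = -112

-112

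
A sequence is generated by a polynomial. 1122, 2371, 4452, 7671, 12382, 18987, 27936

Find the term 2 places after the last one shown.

54906

First differences: 1249  2081  3219  4711  6605  8949
Second differences: 832  1138  1492  1894  2344
Third differences: 306  354  402  450
Fourth differences: 48  48  48
Fourth differences constant at 48.
450 + 48 = 498;  2344 + 498 = 2842;  8949 + 2842 = 11791;  27936 + 11791 = 39727
498 + 48 = 546;  2842 + 546 = 3388;  11791 + 3388 = 15179;  39727 + 15179 = 54906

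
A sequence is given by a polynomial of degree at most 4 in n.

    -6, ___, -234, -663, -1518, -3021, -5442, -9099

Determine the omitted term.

Using the last 6 terms:
D1: -429, -855, -1503, -2421, -3657
D2: -426, -648, -918, -1236
D3: -222, -270, -318
D4: -48, -48
Constant fourth difference = -48.
Extend backward: -222 + 48 = -174;  -426 + 174 = -252;  -429 + 252 = -177;  -234 + 177 = -57

-57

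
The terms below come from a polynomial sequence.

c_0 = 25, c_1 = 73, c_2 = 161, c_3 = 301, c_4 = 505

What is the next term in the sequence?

D1: 48  88  140  204
D2: 40  52  64
D3: 12  12
The third differences are constant (12).
64 + 12 = 76;  204 + 76 = 280;  505 + 280 = 785

785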